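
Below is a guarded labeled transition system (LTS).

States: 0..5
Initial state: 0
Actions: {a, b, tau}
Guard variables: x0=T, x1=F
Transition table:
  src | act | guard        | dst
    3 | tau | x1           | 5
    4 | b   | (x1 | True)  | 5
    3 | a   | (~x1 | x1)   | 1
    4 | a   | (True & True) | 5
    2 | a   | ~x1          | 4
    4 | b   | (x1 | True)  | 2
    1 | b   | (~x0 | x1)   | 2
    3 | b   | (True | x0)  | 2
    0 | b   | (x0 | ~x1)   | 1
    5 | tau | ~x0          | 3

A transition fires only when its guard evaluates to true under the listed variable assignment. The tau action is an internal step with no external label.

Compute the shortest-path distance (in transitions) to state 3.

Breadth-first toward 3:
  L0 = {0}
  L1 = {1}
3 never appears.

Answer: UNREACHABLE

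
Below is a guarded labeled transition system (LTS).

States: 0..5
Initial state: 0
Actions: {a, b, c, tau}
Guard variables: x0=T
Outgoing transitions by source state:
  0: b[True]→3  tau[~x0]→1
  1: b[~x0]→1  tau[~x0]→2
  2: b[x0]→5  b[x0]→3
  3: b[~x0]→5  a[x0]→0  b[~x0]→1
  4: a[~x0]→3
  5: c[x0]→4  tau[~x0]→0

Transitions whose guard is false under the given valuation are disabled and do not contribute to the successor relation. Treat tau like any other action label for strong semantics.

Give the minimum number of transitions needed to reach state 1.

Layered search for 1:
  depth 0: {0}
  depth 1: {3}
1 never appears.

Answer: UNREACHABLE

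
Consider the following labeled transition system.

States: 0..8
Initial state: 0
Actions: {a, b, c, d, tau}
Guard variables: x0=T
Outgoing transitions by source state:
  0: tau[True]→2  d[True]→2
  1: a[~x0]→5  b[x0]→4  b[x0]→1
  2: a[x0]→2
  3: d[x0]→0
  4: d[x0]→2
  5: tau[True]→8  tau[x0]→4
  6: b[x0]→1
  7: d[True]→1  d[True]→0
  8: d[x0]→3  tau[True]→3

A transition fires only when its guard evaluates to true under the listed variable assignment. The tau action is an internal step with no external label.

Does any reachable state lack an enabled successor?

Answer: DEADLOCK-FREE

Analysis:
Reachable = {0,2}
  0: d→2  tau→2  [deg 2]
  2: a→2  [deg 1]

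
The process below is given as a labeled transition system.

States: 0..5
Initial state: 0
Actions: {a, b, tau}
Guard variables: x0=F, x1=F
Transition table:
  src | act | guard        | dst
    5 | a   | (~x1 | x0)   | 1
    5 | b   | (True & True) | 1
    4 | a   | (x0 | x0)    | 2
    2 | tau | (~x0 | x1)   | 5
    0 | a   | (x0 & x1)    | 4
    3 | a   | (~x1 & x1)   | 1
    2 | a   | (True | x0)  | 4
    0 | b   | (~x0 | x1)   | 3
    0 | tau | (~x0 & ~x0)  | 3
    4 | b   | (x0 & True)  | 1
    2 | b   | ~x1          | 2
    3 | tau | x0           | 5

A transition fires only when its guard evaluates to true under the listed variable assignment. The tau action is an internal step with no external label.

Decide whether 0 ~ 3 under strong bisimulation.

Compute ~ classes (split until stable):
  π0 = {{0,1,2,3,4,5}}
  π1 = {{0},{1,3,4},{2},{5}}
Fixed point at round 2; 4 class(es).
0∈{0}, 3∈{1,3,4}

Answer: NOT BISIMILAR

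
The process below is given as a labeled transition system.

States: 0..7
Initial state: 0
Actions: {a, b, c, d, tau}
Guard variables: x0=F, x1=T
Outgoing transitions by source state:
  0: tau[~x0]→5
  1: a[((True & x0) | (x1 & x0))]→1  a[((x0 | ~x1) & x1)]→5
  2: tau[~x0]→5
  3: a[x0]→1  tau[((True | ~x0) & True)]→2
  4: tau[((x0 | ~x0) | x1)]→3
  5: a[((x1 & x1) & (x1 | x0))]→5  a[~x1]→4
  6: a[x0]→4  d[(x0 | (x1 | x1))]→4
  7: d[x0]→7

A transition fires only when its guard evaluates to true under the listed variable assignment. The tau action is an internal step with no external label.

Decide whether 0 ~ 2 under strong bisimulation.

Bisimulation quotient by refinement:
  P[0] = {{0,1,2,3,4,5,6,7}}
  P[1] = {{0,2,3,4},{1,7},{5},{6}}
  P[2] = {{0,2},{1,7},{3,4},{5},{6}}
  P[3] = {{0,2},{1,7},{3},{4},{5},{6}}
stable after 4 split(s): 6 block(s)
0∈{0,2}, 2∈{0,2}

Answer: BISIMILAR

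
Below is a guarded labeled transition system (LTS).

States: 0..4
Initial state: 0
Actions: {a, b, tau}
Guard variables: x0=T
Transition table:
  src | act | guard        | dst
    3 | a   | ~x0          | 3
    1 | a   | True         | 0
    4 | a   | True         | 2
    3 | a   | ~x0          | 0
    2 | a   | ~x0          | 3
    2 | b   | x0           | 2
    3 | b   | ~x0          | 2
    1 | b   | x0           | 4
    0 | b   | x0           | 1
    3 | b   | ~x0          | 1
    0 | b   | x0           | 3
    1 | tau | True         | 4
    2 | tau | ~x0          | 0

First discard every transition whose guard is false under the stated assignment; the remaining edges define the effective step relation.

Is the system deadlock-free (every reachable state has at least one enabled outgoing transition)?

Reachable = {0,1,2,3,4}
  0: b→1  b→3  [deg 2]
  1: a→0  b→4  tau→4  [deg 3]
  2: b→2  [deg 1]
  3: ∅  [STUCK]
  4: a→2  [deg 1]
trace reaching 3: b

Answer: DEADLOCK at state 3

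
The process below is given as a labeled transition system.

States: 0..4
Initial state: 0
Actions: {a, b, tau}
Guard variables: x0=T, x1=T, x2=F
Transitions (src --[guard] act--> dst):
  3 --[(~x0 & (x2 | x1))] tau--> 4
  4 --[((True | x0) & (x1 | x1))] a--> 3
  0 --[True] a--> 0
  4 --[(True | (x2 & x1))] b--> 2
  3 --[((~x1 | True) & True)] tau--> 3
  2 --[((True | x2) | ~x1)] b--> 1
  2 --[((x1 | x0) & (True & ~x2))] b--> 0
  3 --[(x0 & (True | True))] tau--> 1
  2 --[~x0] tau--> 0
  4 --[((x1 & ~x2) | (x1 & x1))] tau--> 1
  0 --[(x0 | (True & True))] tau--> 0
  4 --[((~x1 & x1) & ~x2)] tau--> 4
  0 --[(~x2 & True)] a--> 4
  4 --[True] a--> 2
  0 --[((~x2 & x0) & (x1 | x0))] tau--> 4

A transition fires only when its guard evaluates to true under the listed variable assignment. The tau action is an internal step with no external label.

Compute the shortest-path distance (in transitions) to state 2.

Breadth-first toward 2:
  depth 0: {0}
  depth 1: {4}
  depth 2: {1,2,3}
2 enters at depth 2; path a·a

Answer: 2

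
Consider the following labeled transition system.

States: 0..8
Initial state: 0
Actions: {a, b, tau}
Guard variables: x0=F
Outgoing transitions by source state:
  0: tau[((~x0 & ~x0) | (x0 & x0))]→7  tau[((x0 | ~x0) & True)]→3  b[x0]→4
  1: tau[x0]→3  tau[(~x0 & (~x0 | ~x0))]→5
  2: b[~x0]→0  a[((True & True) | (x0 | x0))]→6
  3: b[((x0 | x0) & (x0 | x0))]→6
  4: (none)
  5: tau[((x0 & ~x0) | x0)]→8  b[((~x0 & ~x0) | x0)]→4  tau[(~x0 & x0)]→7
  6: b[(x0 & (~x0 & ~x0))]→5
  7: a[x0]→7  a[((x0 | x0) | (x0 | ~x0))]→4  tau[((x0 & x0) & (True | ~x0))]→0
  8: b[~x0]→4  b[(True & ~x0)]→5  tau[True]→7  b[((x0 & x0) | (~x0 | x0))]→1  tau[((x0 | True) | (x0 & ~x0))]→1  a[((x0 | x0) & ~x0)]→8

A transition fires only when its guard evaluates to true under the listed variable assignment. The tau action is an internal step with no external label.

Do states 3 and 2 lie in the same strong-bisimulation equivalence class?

Refine partition for ~:
  P[0] = {{0,1,2,3,4,5,6,7,8}}
  P[1] = {{0,1},{2},{3,4,6},{5},{7},{8}}
  P[2] = {{0},{1},{2},{3,4,6},{5},{7},{8}}
7 equivalence class(es) (converged in 3)
class of 3: {3,4,6}; class of 2: {2}

Answer: NOT BISIMILAR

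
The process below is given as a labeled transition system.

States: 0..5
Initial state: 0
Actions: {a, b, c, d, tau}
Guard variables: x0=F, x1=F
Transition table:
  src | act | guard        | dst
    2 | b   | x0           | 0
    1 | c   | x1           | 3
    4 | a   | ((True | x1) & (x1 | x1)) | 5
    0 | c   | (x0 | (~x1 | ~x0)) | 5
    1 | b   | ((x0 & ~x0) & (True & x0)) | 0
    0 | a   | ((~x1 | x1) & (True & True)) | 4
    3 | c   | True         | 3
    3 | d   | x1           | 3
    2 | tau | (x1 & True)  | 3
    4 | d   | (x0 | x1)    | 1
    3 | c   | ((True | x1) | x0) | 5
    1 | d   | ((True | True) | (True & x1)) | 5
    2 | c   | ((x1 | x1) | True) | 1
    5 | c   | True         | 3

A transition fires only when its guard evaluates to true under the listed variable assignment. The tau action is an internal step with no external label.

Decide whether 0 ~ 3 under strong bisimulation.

Refine partition for ~:
  π0 = {{0,1,2,3,4,5}}
  π1 = {{0},{1},{2,3,5},{4}}
  π2 = {{0},{1},{2},{3,5},{4}}
5 equivalence class(es) (converged in 3)
0∈{0}, 3∈{3,5}

Answer: NOT BISIMILAR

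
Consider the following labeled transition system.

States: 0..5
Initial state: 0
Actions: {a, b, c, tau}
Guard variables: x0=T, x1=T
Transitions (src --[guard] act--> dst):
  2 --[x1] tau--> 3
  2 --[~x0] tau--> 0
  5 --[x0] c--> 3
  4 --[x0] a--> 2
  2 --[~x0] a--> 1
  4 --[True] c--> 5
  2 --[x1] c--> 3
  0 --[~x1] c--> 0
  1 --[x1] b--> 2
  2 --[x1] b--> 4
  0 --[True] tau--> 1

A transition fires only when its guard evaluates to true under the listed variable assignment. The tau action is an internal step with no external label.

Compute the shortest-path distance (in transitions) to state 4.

Layered search for 4:
  Layer 0: {0}
  Layer 1: {1}
  Layer 2: {2}
  Layer 3: {3,4}
4 enters at depth 3; path tau·b·b

Answer: 3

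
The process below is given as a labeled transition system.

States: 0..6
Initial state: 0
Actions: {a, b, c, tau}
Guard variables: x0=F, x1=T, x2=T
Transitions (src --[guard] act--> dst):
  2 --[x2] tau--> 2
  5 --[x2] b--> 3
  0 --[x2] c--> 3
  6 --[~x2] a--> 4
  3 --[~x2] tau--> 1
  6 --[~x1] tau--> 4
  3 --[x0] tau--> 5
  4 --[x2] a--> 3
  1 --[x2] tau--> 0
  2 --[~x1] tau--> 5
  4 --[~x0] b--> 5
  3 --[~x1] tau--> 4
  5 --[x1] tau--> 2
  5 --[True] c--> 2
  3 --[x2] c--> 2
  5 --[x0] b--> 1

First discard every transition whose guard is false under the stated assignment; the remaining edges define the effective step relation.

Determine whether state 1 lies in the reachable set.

Answer: UNREACHABLE

Trace:
Guard filter leaves 9 enabled edge(s).
L0 = {0}
L1 = {3}  cumulative {0,3}
L2 = {2}  cumulative {0,2,3}
Reach set: {0,2,3}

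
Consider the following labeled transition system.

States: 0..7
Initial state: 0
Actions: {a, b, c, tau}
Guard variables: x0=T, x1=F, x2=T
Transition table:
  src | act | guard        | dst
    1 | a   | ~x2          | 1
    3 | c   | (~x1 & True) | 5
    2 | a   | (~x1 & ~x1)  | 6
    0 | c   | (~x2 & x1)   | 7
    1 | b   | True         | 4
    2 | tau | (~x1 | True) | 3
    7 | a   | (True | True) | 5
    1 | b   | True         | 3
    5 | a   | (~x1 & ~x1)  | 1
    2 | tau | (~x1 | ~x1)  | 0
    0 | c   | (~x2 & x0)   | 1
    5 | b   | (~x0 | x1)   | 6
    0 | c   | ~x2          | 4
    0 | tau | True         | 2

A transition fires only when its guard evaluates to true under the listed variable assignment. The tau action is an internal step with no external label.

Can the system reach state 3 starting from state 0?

9 transition(s) survive guard evaluation.
Layer 0: {0}
Layer 1: {2}  now seen {0,2}
Layer 2: {3,6}  now seen {0,2,3,6}
Layer 3: {5}  now seen {0,2,3,5,6}
Layer 4: {1}  now seen {0,1,2,3,5,6}
Layer 5: {4}  now seen {0,1,2,3,4,5,6}
Reachable = {0,1,2,3,4,5,6}
trace reaching 3: tau·tau

Answer: REACHABLE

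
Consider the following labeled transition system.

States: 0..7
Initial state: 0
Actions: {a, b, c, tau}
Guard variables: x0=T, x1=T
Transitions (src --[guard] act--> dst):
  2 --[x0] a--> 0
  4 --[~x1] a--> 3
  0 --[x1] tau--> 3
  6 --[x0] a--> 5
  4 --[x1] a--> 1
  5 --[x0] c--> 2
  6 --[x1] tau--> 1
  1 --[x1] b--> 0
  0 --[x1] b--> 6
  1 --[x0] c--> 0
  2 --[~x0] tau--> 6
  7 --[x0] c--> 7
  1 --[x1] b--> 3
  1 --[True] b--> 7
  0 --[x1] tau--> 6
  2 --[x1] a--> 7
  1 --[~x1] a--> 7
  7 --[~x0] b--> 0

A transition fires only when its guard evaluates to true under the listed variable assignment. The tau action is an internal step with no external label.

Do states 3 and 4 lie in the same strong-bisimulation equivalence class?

Answer: NOT BISIMILAR

Analysis:
Compute ~ classes (split until stable):
  P[0] = {{0,1,2,3,4,5,6,7}}
  P[1] = {{0},{1},{2,4},{3},{5,7},{6}}
  P[2] = {{0},{1},{2},{3},{4},{5},{6},{7}}
Fixed point at round 3; 8 class(es).
[3]={3}  [4]={4}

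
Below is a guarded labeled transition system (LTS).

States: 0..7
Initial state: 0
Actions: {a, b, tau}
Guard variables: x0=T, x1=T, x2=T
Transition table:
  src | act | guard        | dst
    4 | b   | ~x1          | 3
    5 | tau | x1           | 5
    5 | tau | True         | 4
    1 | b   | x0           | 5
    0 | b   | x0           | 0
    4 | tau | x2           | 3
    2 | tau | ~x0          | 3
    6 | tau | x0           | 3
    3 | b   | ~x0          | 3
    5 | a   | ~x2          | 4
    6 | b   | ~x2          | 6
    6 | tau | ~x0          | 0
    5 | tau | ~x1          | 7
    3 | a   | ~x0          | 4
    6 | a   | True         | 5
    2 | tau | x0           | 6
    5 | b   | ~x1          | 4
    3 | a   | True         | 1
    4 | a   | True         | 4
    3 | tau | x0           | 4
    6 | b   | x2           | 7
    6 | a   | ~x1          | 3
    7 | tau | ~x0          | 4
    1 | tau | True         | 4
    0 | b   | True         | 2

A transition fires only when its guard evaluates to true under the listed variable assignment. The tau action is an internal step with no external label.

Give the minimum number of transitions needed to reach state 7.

Breadth-first toward 7:
  Layer 0: {0}
  Layer 1: {2}
  Layer 2: {6}
  Layer 3: {3,5,7}
first hit 7 at d=3 via b·tau·b

Answer: 3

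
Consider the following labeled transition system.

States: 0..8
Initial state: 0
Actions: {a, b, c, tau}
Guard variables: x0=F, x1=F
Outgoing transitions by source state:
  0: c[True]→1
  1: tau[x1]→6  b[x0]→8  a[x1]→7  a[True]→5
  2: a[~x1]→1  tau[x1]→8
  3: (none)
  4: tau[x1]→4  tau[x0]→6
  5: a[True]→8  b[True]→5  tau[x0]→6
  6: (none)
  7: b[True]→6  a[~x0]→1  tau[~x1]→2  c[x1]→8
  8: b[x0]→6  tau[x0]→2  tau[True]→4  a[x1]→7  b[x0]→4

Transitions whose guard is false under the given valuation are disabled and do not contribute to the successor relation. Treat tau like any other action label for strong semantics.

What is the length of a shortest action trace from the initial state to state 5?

Answer: 2

Analysis:
BFS to 5:
  L0 = {0}
  L1 = {1}
  L2 = {5}
depth(5)=2, e.g. c·a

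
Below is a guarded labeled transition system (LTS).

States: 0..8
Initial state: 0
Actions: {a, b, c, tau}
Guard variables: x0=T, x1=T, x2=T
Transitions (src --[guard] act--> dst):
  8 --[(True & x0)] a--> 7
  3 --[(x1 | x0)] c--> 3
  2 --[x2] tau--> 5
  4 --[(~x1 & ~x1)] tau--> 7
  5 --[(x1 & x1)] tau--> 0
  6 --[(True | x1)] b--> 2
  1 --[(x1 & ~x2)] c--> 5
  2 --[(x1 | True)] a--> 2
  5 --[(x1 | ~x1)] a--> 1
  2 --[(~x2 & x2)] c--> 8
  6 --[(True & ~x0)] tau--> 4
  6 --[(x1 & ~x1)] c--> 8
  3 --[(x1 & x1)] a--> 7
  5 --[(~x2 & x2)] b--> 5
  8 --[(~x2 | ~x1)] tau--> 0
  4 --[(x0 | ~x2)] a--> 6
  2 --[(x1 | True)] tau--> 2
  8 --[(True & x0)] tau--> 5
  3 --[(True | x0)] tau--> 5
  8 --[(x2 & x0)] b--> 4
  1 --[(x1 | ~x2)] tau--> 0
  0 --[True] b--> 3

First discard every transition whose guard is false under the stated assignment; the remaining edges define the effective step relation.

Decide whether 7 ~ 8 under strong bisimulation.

Answer: NOT BISIMILAR

Working:
Bisimulation quotient by refinement:
  π0 = {{0,1,2,3,4,5,6,7,8}}
  π1 = {{0,6},{1},{2,5},{3},{4},{7},{8}}
  π2 = {{0},{1},{2},{3},{4},{5},{6},{7},{8}}
Fixed point at round 3; 9 class(es).
[7]={7}  [8]={8}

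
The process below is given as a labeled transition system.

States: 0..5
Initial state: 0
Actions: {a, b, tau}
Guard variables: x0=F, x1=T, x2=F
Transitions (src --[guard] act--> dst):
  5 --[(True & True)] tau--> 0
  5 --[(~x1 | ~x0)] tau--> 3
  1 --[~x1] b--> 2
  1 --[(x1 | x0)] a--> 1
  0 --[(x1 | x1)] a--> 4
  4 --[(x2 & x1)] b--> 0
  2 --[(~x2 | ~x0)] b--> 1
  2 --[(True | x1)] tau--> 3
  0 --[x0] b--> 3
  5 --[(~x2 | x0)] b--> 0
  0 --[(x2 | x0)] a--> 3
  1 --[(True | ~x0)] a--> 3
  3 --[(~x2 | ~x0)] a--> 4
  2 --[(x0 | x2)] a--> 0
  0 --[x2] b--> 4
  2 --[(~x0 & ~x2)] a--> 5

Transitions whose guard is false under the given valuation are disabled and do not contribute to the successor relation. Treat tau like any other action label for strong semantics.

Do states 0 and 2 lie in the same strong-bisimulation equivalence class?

Answer: NOT BISIMILAR

Trace:
Compute ~ classes (split until stable):
  round 0: {{0,1,2,3,4,5}}
  round 1: {{0,1,3},{2},{4},{5}}
  round 2: {{0,3},{1},{2},{4},{5}}
5 equivalence class(es) (converged in 3)
0∈{0,3}, 2∈{2}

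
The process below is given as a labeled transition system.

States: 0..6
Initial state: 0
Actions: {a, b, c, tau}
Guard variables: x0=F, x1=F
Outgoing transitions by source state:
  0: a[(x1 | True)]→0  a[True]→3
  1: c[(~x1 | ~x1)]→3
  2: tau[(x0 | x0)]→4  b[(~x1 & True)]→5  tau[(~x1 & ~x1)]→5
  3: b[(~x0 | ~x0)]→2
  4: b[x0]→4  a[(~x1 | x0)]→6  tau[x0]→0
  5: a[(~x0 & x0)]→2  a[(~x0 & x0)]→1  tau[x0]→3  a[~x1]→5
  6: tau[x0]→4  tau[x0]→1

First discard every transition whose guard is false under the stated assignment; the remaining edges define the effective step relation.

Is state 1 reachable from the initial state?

Answer: UNREACHABLE

Trace:
Guard filter leaves 8 enabled edge(s).
depth 0: {0}
depth 1: {3}  total {0,3}
depth 2: {2}  total {0,2,3}
depth 3: {5}  total {0,2,3,5}
Reachable = {0,2,3,5}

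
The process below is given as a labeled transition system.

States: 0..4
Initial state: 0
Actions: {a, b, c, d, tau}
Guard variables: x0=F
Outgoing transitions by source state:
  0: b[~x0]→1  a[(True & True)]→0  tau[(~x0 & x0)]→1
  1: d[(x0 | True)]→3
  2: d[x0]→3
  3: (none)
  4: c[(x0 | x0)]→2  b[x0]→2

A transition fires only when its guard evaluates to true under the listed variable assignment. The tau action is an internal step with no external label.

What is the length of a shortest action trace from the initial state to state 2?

Layered search for 2:
  Layer 0: {0}
  Layer 1: {1}
  Layer 2: {3}
2 never appears.

Answer: UNREACHABLE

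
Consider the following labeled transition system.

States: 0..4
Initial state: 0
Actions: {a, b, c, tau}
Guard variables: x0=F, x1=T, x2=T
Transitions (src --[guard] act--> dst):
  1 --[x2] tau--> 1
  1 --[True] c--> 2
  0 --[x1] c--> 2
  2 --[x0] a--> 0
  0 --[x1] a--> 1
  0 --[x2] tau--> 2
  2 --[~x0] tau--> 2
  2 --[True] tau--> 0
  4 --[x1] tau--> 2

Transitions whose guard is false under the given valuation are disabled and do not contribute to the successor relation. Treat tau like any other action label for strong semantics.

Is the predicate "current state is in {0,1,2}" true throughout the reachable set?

Allowed set {0,1,2}
R = {0,1,2}
  0: ok
  1: ok
  2: ok

Answer: INVARIANT HOLDS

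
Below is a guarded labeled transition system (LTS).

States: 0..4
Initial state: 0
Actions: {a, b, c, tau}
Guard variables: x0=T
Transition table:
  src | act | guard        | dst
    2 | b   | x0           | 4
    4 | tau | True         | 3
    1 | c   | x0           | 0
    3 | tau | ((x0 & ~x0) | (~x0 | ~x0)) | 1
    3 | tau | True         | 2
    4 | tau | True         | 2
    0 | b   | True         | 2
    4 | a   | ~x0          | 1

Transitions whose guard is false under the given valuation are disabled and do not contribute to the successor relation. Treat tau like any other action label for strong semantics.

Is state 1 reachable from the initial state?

Answer: UNREACHABLE

Trace:
After dropping false guards: 6 live edges.
Layer 0: {0}
Layer 1: {2}  now seen {0,2}
Layer 2: {4}  now seen {0,2,4}
Layer 3: {3}  now seen {0,2,3,4}
Reach set: {0,2,3,4}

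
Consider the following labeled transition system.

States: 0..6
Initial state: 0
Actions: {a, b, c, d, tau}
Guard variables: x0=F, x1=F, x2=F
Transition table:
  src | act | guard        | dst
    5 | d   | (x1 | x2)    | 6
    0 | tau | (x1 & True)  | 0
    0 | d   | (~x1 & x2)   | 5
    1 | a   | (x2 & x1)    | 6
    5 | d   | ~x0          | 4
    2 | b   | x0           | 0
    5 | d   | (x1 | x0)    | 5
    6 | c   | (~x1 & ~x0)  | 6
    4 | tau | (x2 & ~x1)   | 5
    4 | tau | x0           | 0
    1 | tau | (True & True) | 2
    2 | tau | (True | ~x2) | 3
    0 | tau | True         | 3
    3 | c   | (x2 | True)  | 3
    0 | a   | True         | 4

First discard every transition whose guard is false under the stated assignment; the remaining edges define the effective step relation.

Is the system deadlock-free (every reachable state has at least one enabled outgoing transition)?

Answer: DEADLOCK at state 4

Working:
R = {0,3,4}
  0: a→4  tau→3  [2 out]
  3: c→3  [1 out]
  4: ∅  [STUCK]
witness 4: a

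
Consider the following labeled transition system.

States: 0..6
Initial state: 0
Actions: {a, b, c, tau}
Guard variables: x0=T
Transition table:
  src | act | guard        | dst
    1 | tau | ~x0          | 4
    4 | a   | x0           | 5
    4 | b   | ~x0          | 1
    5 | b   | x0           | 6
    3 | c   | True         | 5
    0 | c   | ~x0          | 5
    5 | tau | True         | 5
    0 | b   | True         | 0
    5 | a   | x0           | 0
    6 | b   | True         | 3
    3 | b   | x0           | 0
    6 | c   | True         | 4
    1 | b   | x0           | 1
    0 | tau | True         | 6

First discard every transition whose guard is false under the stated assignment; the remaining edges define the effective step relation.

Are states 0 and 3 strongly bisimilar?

Bisimulation quotient by refinement:
  π0 = {{0,1,2,3,4,5,6}}
  π1 = {{0},{1},{2},{3,6},{4},{5}}
  π2 = {{0},{1},{2},{3},{4},{5},{6}}
7 equivalence class(es) (converged in 3)
class of 0: {0}; class of 3: {3}

Answer: NOT BISIMILAR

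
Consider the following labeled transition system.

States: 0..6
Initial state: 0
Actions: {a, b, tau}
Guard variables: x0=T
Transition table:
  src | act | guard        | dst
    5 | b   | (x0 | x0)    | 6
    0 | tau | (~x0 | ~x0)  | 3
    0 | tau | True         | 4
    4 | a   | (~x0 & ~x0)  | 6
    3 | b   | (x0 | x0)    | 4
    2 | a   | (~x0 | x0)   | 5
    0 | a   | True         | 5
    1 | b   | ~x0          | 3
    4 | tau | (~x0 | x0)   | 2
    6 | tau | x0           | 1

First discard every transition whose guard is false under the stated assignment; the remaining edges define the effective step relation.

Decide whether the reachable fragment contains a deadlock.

R = {0,1,2,4,5,6}
  0: a→5  tau→4  [2 out]
  1: ∅  [STUCK]
  2: a→5  [1 out]
  4: tau→2  [1 out]
  5: b→6  [1 out]
  6: tau→1  [1 out]
witness 1: a·b·tau

Answer: DEADLOCK at state 1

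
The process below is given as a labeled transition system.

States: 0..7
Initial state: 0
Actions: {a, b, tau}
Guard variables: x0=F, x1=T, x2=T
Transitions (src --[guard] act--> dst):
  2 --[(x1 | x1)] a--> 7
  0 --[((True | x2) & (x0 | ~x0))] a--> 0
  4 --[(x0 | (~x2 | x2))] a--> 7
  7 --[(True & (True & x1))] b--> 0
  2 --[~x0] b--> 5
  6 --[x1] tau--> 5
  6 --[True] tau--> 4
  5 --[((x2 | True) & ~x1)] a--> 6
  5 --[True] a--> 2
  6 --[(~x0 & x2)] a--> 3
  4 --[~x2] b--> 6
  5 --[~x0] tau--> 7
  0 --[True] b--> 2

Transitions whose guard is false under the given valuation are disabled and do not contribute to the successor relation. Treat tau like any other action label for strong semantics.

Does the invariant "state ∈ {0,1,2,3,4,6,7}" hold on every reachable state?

Answer: INVARIANT VIOLATED at state 5

Working:
Safe = {0,1,2,3,4,6,7}
R = {0,2,5,7}
  0: ok
  2: ok
  5: outside
  7: ok
witness against invariant: b·b → 5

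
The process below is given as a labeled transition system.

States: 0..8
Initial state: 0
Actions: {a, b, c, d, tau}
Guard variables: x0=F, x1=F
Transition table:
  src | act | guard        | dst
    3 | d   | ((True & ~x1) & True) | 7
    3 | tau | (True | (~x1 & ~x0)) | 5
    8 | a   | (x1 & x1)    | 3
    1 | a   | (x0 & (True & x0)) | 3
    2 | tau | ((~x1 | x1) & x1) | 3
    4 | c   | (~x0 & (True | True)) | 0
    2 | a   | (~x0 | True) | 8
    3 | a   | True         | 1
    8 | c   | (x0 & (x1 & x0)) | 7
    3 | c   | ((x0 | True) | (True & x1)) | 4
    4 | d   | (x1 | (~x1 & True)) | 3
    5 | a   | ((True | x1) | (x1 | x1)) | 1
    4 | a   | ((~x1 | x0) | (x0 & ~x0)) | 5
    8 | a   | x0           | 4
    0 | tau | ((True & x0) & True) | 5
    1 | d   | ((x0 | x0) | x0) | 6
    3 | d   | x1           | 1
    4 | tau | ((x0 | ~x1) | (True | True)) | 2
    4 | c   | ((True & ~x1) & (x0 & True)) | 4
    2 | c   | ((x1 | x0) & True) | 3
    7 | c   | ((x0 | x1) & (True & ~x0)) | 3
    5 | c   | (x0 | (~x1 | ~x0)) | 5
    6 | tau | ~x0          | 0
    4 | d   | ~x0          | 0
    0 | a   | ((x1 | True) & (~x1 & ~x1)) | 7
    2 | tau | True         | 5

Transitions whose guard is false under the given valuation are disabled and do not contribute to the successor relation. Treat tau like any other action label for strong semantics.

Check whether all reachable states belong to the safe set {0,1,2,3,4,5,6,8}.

Answer: INVARIANT VIOLATED at state 7

Analysis:
Safe = {0,1,2,3,4,5,6,8}
Reachable = {0,7}
  0: safe
  7: outside
counterexample path to 7: a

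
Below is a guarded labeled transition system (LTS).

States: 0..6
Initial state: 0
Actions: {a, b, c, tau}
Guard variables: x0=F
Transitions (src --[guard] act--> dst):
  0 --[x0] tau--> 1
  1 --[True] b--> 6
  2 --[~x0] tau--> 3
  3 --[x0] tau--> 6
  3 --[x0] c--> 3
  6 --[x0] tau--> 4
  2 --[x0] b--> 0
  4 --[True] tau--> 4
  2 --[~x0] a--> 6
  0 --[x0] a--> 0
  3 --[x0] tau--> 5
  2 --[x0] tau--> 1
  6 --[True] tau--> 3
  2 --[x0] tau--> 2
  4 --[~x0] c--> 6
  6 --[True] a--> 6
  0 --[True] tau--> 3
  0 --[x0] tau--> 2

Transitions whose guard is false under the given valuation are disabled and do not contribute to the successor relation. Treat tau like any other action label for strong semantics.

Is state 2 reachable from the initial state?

Guard filter leaves 8 enabled edge(s).
L0 = {0}
L1 = {3}  now seen {0,3}
Reachable = {0,3}

Answer: UNREACHABLE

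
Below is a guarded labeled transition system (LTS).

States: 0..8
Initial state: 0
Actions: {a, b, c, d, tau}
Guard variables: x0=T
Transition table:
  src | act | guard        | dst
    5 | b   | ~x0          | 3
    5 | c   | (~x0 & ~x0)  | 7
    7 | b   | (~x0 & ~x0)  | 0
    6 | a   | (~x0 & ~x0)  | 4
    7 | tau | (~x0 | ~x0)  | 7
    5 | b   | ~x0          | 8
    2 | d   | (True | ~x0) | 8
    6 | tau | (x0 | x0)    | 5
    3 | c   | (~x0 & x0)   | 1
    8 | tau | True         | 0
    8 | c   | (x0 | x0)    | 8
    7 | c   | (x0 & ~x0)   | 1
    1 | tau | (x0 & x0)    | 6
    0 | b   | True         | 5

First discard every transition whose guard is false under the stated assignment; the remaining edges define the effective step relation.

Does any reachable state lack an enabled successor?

Answer: DEADLOCK at state 5

Trace:
Reach set: {0,5}
  0: b→5  [1 exit(s)]
  5: ∅  [deadlock]
Path to 5: b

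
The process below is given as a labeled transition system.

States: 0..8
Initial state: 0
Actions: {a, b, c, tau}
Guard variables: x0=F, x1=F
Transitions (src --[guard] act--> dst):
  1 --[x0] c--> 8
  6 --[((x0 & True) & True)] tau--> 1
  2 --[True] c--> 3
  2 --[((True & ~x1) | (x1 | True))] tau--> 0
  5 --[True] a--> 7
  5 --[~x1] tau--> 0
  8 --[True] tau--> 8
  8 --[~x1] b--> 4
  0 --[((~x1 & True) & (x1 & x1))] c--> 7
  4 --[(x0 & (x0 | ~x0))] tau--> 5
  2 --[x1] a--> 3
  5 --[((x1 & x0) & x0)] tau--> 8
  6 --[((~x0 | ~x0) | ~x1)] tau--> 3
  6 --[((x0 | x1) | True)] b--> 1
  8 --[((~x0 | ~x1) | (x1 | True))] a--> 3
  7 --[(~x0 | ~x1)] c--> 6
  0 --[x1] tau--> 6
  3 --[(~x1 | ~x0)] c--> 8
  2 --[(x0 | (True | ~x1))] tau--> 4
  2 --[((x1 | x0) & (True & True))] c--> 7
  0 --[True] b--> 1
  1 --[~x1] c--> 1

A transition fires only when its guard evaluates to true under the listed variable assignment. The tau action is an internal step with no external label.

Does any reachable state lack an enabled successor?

R = {0,1}
  0: b→1  [1 exit(s)]
  1: c→1  [1 exit(s)]

Answer: DEADLOCK-FREE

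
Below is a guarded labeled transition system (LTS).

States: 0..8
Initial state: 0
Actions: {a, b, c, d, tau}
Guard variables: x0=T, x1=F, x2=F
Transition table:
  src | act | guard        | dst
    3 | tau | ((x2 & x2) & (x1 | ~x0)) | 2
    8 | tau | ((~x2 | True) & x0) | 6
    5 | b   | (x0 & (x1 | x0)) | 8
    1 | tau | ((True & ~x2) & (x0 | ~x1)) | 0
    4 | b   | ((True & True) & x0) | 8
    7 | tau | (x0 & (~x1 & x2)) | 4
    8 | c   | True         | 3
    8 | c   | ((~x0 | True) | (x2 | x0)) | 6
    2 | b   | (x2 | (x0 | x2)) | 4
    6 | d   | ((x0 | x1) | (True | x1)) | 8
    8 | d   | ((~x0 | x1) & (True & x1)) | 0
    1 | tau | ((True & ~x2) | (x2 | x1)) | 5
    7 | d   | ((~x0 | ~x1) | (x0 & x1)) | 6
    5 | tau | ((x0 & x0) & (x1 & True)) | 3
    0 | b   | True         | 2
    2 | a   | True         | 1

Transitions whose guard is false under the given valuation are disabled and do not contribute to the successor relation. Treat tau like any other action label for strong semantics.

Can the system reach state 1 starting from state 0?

After dropping false guards: 12 live edges.
depth 0: {0}
depth 1: {2}  now seen {0,2}
depth 2: {1,4}  now seen {0,1,2,4}
depth 3: {5,8}  now seen {0,1,2,4,5,8}
depth 4: {3,6}  now seen {0,1,2,3,4,5,6,8}
R = {0,1,2,3,4,5,6,8}
trace reaching 1: b·a

Answer: REACHABLE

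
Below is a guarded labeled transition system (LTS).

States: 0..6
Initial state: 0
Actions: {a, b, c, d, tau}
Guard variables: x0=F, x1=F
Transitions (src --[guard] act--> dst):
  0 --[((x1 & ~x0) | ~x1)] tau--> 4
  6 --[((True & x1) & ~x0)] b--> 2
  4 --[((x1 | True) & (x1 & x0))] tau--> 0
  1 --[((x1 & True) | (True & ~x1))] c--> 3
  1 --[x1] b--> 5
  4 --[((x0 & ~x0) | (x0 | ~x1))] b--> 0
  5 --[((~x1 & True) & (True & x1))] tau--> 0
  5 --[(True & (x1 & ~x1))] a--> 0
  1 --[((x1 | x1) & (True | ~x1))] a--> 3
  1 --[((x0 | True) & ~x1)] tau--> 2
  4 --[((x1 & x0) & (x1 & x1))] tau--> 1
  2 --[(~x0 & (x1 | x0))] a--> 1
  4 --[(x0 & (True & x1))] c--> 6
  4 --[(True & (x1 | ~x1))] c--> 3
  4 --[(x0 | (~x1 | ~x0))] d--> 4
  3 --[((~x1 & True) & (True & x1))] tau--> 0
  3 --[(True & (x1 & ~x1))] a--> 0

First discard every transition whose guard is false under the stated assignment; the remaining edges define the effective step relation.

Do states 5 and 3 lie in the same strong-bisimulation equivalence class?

Answer: BISIMILAR

Trace:
Bisimulation quotient by refinement:
  round 0: {{0,1,2,3,4,5,6}}
  round 1: {{0},{1},{2,3,5,6},{4}}
Fixed point at round 2; 4 class(es).
[5]={2,3,5,6}  [3]={2,3,5,6}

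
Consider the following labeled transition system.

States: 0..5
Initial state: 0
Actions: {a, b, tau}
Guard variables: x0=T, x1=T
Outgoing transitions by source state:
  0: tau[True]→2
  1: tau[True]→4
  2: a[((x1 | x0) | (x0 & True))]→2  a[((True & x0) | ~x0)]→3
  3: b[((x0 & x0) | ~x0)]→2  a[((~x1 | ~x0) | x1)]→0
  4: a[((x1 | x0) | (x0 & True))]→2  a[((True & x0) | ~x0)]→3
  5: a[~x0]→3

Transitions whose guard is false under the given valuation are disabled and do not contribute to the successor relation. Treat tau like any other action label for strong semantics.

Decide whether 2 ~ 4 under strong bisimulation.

Answer: BISIMILAR

Analysis:
Bisimulation quotient by refinement:
  P[0] = {{0,1,2,3,4,5}}
  P[1] = {{0,1},{2,4},{3},{5}}
4 equivalence class(es) (converged in 2)
[2]={2,4}  [4]={2,4}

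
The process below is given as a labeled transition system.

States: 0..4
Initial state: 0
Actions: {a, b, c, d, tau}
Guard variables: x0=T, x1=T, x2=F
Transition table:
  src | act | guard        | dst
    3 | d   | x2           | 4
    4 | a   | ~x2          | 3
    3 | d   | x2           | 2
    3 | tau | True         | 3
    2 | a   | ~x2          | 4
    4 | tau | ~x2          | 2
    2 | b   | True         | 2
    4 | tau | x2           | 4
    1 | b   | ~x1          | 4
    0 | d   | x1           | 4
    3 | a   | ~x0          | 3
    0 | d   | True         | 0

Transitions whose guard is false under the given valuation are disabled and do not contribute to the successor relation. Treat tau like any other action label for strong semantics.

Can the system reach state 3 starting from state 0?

Answer: REACHABLE

Analysis:
Guard filter leaves 7 enabled edge(s).
Layer 0: {0}
Layer 1: {4}  total {0,4}
Layer 2: {2,3}  total {0,2,3,4}
R = {0,2,3,4}
trace reaching 3: d·a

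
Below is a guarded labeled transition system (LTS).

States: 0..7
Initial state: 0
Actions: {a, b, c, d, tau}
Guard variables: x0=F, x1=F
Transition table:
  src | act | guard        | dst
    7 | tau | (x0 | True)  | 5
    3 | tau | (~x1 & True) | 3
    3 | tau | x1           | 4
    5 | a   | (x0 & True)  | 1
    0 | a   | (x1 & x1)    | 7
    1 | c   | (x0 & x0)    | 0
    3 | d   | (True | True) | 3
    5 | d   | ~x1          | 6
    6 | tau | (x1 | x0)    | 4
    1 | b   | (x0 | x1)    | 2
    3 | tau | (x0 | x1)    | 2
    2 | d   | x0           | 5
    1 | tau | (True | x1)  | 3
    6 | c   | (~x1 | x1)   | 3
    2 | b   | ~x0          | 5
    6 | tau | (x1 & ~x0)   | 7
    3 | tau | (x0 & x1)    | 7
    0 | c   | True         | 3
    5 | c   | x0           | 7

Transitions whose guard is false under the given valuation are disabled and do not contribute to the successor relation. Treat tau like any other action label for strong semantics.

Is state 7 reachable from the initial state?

After dropping false guards: 8 live edges.
Layer 0: {0}
Layer 1: {3}  now seen {0,3}
Reach set: {0,3}

Answer: UNREACHABLE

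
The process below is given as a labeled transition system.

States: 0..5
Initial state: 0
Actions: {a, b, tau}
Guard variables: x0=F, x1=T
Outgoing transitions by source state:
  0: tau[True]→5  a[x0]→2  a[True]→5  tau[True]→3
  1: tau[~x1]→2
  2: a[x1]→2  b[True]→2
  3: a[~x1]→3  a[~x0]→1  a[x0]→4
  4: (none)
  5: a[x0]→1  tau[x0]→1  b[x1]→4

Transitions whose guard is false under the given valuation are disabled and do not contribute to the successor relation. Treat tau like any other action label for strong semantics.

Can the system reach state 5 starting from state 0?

Answer: REACHABLE

Trace:
7 transition(s) survive guard evaluation.
Layer 0: {0}
Layer 1: {3,5}  total {0,3,5}
Layer 2: {1,4}  total {0,1,3,4,5}
Reach set: {0,1,3,4,5}
witness 5: tau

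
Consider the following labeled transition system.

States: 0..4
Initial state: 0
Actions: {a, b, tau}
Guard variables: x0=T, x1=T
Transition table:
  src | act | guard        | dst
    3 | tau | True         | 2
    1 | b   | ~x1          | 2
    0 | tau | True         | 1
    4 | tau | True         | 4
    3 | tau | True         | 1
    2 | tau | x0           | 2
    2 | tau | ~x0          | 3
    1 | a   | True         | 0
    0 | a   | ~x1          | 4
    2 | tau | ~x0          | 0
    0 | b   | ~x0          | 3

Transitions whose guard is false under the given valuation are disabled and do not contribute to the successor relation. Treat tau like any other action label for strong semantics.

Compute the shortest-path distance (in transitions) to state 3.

Breadth-first toward 3:
  Layer 0: {0}
  Layer 1: {1}
3 never appears.

Answer: UNREACHABLE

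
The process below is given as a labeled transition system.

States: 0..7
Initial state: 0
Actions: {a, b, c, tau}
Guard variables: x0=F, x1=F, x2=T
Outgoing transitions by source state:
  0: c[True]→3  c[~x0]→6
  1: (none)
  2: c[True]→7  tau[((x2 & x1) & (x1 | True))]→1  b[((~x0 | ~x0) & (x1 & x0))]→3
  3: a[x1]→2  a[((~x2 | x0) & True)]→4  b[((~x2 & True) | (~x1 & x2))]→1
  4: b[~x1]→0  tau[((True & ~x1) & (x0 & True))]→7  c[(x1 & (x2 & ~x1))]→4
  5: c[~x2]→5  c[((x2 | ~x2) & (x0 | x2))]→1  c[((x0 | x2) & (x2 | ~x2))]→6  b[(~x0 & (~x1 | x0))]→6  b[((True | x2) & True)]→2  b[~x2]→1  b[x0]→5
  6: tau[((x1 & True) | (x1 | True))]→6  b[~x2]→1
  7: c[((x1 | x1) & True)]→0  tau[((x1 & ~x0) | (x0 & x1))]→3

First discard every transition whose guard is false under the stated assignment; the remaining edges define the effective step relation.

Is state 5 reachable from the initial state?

Answer: UNREACHABLE

Trace:
After dropping false guards: 10 live edges.
depth 0: {0}
depth 1: {3,6}  now seen {0,3,6}
depth 2: {1}  now seen {0,1,3,6}
Reachable = {0,1,3,6}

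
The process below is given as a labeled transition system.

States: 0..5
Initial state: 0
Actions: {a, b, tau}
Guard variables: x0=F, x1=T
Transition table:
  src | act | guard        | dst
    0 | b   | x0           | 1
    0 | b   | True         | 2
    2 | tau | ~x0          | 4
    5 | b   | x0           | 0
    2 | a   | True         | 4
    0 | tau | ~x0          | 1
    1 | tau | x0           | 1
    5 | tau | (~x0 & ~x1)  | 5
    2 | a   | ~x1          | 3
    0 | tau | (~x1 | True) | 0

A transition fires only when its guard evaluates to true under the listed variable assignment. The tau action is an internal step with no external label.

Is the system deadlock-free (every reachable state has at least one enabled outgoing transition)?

Reachable = {0,1,2,4}
  0: b→2  tau→0  tau→1  [deg 3]
  1: ∅  [no exit]
  2: a→4  tau→4  [deg 2]
  4: ∅  [no exit]
witness 1: tau

Answer: DEADLOCK at state 1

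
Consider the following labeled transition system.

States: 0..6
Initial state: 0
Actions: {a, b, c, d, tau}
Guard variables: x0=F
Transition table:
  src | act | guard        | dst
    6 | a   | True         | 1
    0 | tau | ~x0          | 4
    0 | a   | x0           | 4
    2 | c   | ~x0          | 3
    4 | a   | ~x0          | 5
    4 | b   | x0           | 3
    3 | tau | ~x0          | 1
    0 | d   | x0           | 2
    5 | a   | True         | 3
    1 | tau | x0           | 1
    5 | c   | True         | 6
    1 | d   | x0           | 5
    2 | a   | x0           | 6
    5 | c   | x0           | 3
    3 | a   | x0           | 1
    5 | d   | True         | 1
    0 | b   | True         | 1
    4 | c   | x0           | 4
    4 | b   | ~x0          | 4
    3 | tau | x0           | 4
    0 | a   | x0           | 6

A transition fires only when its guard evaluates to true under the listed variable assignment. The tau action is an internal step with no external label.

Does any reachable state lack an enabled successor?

Answer: DEADLOCK at state 1

Analysis:
Reachable = {0,1,3,4,5,6}
  0: b→1  tau→4  [2 out]
  1: ∅  [deadlock]
  3: tau→1  [1 out]
  4: a→5  b→4  [2 out]
  5: a→3  c→6  d→1  [3 out]
  6: a→1  [1 out]
witness 1: b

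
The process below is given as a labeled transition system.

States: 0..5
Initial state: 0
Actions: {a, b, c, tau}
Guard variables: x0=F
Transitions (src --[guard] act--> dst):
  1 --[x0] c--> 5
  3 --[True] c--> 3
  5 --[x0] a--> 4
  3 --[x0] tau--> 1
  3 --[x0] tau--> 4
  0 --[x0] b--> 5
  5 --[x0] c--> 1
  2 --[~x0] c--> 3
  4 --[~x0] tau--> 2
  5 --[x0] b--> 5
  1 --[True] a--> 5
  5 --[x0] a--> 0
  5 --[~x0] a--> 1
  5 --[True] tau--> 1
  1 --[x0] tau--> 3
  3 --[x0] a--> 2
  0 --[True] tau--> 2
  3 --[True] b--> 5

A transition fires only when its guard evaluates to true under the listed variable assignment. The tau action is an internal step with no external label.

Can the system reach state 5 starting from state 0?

8 transition(s) survive guard evaluation.
depth 0: {0}
depth 1: {2}  cumulative {0,2}
depth 2: {3}  cumulative {0,2,3}
depth 3: {5}  cumulative {0,2,3,5}
depth 4: {1}  cumulative {0,1,2,3,5}
R = {0,1,2,3,5}
trace reaching 5: tau·c·b

Answer: REACHABLE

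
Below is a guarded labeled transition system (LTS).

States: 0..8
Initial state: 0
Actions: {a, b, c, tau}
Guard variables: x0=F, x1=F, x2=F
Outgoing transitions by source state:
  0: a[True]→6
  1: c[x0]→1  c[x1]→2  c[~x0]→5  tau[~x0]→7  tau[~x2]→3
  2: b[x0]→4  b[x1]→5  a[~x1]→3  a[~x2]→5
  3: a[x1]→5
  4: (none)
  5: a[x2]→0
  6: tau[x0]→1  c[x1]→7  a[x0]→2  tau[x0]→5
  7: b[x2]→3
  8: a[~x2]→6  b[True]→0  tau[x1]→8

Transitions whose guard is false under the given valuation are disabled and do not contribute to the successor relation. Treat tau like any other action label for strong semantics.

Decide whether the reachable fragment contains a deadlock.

Answer: DEADLOCK at state 6

Trace:
R = {0,6}
  0: a→6  [1 out]
  6: ∅  [STUCK]
witness 6: a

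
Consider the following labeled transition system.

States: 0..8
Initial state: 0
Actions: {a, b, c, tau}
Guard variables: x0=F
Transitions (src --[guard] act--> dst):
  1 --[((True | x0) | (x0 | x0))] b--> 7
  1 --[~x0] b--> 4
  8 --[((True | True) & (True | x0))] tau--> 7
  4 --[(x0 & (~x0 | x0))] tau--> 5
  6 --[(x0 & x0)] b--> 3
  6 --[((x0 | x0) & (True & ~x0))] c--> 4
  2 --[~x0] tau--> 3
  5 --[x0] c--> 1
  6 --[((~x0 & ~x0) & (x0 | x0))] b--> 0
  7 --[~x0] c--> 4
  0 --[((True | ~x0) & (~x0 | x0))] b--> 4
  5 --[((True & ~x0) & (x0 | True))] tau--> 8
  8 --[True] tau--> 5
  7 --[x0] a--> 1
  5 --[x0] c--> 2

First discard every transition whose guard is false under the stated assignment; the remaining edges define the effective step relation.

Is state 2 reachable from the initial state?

Answer: UNREACHABLE

Working:
After dropping false guards: 8 live edges.
L0 = {0}
L1 = {4}  total {0,4}
Reachable = {0,4}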